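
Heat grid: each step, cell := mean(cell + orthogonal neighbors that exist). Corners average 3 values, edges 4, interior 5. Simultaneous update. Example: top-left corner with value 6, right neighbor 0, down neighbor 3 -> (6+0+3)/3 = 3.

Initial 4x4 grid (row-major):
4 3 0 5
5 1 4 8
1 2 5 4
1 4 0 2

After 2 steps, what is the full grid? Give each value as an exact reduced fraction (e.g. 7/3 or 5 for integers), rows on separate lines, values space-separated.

Answer: 35/12 3 97/30 151/36
3 279/100 357/100 269/60
12/5 63/25 167/50 15/4
2 91/40 19/8 19/6

Derivation:
After step 1:
  4 2 3 13/3
  11/4 3 18/5 21/4
  9/4 13/5 3 19/4
  2 7/4 11/4 2
After step 2:
  35/12 3 97/30 151/36
  3 279/100 357/100 269/60
  12/5 63/25 167/50 15/4
  2 91/40 19/8 19/6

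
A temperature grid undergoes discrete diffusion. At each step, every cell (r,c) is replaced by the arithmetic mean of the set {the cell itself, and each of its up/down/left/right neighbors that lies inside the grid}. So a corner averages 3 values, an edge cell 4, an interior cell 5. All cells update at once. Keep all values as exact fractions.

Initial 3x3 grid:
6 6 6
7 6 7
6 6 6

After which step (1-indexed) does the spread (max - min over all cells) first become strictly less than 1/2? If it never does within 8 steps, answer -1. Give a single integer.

Step 1: max=32/5, min=6, spread=2/5
  -> spread < 1/2 first at step 1
Step 2: max=1519/240, min=309/50, spread=179/1200
Step 3: max=18823/3000, min=1397/225, spread=589/9000
Step 4: max=5405551/864000, min=1121081/180000, spread=121811/4320000
Step 5: max=67491607/10800000, min=5051423/810000, spread=417901/32400000
Step 6: max=19424969359/3110400000, min=4043063129/648000000, spread=91331699/15552000000
Step 7: max=242762654263/38880000000, min=18199255007/2916000000, spread=317762509/116640000000
Step 8: max=69905646886831/11197440000000, min=14560732008761/2332800000000, spread=70666223891/55987200000000

Answer: 1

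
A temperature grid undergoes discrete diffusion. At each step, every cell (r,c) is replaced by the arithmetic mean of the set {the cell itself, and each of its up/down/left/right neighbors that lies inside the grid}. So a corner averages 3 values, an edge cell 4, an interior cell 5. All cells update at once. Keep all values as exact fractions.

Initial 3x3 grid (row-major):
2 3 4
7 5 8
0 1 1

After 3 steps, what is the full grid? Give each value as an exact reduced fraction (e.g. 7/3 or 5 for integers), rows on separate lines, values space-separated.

After step 1:
  4 7/2 5
  7/2 24/5 9/2
  8/3 7/4 10/3
After step 2:
  11/3 173/40 13/3
  449/120 361/100 529/120
  95/36 251/80 115/36
After step 3:
  176/45 3187/800 196/45
  24583/7200 7689/2000 27983/7200
  6853/2160 15097/4800 7733/2160

Answer: 176/45 3187/800 196/45
24583/7200 7689/2000 27983/7200
6853/2160 15097/4800 7733/2160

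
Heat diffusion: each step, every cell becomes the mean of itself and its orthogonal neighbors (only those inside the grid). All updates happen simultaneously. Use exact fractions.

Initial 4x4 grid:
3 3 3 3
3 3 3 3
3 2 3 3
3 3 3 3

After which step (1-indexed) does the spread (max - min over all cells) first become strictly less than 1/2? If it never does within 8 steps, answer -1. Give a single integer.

Step 1: max=3, min=11/4, spread=1/4
  -> spread < 1/2 first at step 1
Step 2: max=3, min=139/50, spread=11/50
Step 3: max=3, min=6833/2400, spread=367/2400
Step 4: max=1787/600, min=30829/10800, spread=1337/10800
Step 5: max=53531/18000, min=930331/324000, spread=33227/324000
Step 6: max=319951/108000, min=27945673/9720000, spread=849917/9720000
Step 7: max=4791467/1620000, min=841085653/291600000, spread=21378407/291600000
Step 8: max=1434311657/486000000, min=25277537629/8748000000, spread=540072197/8748000000

Answer: 1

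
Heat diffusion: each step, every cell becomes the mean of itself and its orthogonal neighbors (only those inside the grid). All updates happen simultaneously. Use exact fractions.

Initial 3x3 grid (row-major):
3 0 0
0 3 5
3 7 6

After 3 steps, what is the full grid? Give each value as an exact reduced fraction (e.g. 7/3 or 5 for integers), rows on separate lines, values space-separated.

Answer: 277/144 619/288 68/27
1501/576 3 973/288
91/27 2227/576 67/16

Derivation:
After step 1:
  1 3/2 5/3
  9/4 3 7/2
  10/3 19/4 6
After step 2:
  19/12 43/24 20/9
  115/48 3 85/24
  31/9 205/48 19/4
After step 3:
  277/144 619/288 68/27
  1501/576 3 973/288
  91/27 2227/576 67/16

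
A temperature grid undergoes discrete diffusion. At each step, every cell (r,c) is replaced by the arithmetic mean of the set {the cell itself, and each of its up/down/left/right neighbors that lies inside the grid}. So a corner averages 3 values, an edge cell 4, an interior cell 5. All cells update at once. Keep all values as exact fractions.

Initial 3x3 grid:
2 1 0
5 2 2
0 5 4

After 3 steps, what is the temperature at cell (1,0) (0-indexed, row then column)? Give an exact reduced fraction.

Answer: 475/192

Derivation:
Step 1: cell (1,0) = 9/4
Step 2: cell (1,0) = 45/16
Step 3: cell (1,0) = 475/192
Full grid after step 3:
  493/216 1109/576 31/16
  475/192 607/240 20/9
  79/27 529/192 1211/432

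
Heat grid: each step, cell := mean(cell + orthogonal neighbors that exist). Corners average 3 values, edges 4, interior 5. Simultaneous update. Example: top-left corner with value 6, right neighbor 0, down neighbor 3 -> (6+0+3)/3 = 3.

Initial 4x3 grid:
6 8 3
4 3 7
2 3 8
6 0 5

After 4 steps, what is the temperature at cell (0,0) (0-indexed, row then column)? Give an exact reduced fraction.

Answer: 51887/10800

Derivation:
Step 1: cell (0,0) = 6
Step 2: cell (0,0) = 59/12
Step 3: cell (0,0) = 361/72
Step 4: cell (0,0) = 51887/10800
Full grid after step 4:
  51887/10800 183739/36000 55937/10800
  81377/18000 69821/15000 2507/500
  210361/54000 256259/60000 242111/54000
  239977/64800 555961/144000 276377/64800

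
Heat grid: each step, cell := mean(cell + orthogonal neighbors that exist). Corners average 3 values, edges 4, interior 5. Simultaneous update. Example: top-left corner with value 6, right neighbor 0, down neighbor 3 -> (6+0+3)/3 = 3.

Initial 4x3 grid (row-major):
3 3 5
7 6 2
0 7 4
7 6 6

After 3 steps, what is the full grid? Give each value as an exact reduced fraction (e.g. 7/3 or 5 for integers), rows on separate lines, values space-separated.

Answer: 941/216 60437/14400 1801/432
32051/7200 13709/3000 1961/450
35591/7200 28933/6000 17833/3600
10871/2160 38341/7200 5563/1080

Derivation:
After step 1:
  13/3 17/4 10/3
  4 5 17/4
  21/4 23/5 19/4
  13/3 13/2 16/3
After step 2:
  151/36 203/48 71/18
  223/48 221/50 13/3
  1091/240 261/50 71/15
  193/36 623/120 199/36
After step 3:
  941/216 60437/14400 1801/432
  32051/7200 13709/3000 1961/450
  35591/7200 28933/6000 17833/3600
  10871/2160 38341/7200 5563/1080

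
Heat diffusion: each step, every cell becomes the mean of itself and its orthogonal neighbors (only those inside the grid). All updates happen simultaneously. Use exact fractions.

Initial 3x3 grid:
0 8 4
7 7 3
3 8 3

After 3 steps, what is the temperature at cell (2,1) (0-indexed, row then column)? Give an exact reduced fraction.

Answer: 73937/14400

Derivation:
Step 1: cell (2,1) = 21/4
Step 2: cell (2,1) = 1351/240
Step 3: cell (2,1) = 73937/14400
Full grid after step 3:
  232/45 23629/4800 227/45
  24379/4800 15947/3000 70337/14400
  1951/360 73937/14400 5573/1080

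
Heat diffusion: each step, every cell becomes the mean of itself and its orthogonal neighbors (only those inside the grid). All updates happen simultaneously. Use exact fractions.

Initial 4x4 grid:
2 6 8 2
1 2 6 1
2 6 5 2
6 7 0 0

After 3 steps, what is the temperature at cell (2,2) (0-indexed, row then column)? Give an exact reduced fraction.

Step 1: cell (2,2) = 19/5
Step 2: cell (2,2) = 88/25
Step 3: cell (2,2) = 10313/3000
Full grid after step 3:
  1267/360 63/16 15227/3600 8419/2160
  83/24 3927/1000 4613/1200 24499/7200
  779/200 313/80 10313/3000 19651/7200
  1001/240 9613/2400 22951/7200 2609/1080

Answer: 10313/3000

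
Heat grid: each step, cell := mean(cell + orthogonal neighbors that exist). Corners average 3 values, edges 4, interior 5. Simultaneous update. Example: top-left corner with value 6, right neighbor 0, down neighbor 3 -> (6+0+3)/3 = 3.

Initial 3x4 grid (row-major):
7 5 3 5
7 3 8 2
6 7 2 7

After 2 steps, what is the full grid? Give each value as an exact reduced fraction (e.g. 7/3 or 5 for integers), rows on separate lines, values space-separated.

After step 1:
  19/3 9/2 21/4 10/3
  23/4 6 18/5 11/2
  20/3 9/2 6 11/3
After step 2:
  199/36 265/48 1001/240 169/36
  99/16 487/100 527/100 161/40
  203/36 139/24 533/120 91/18

Answer: 199/36 265/48 1001/240 169/36
99/16 487/100 527/100 161/40
203/36 139/24 533/120 91/18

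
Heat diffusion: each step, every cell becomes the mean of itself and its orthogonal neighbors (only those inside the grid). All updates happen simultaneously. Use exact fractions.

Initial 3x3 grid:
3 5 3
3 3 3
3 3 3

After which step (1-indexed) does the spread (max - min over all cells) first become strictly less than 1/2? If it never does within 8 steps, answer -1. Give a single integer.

Answer: 3

Derivation:
Step 1: max=11/3, min=3, spread=2/3
Step 2: max=427/120, min=3, spread=67/120
Step 3: max=3677/1080, min=307/100, spread=1807/5400
  -> spread < 1/2 first at step 3
Step 4: max=1453963/432000, min=8461/2700, spread=33401/144000
Step 5: max=12893933/3888000, min=853391/270000, spread=3025513/19440000
Step 6: max=5130526867/1555200000, min=45955949/14400000, spread=53531/497664
Step 7: max=305968925849/93312000000, min=12455116051/3888000000, spread=450953/5971968
Step 8: max=18305063560603/5598720000000, min=1500688610519/466560000000, spread=3799043/71663616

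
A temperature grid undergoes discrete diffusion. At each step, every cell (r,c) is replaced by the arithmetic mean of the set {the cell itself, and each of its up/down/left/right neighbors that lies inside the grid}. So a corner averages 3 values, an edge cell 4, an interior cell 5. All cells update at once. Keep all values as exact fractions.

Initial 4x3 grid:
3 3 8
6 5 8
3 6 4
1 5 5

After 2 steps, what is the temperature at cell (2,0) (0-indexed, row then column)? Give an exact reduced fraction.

Step 1: cell (2,0) = 4
Step 2: cell (2,0) = 317/80
Full grid after step 2:
  13/3 1241/240 52/9
  357/80 509/100 359/60
  317/80 121/25 319/60
  15/4 991/240 44/9

Answer: 317/80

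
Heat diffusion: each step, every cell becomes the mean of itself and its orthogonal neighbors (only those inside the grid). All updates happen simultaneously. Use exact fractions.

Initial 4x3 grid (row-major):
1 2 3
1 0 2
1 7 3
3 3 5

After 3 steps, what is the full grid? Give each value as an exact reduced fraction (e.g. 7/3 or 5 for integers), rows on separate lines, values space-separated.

After step 1:
  4/3 3/2 7/3
  3/4 12/5 2
  3 14/5 17/4
  7/3 9/2 11/3
After step 2:
  43/36 227/120 35/18
  449/240 189/100 659/240
  533/240 339/100 763/240
  59/18 133/40 149/36
After step 3:
  3569/2160 12457/7200 4739/2160
  12917/7200 7073/3000 17567/7200
  19367/7200 2801/1000 24217/7200
  6353/2160 8479/2400 7663/2160

Answer: 3569/2160 12457/7200 4739/2160
12917/7200 7073/3000 17567/7200
19367/7200 2801/1000 24217/7200
6353/2160 8479/2400 7663/2160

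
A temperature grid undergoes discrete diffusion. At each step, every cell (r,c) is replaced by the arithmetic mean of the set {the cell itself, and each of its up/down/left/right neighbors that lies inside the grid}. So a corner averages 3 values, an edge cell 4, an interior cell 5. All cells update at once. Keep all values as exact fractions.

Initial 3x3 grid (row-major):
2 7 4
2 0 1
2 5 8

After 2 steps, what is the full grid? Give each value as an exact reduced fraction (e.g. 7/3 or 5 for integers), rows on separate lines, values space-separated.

Answer: 101/36 167/48 7/2
67/24 59/20 179/48
11/4 173/48 35/9

Derivation:
After step 1:
  11/3 13/4 4
  3/2 3 13/4
  3 15/4 14/3
After step 2:
  101/36 167/48 7/2
  67/24 59/20 179/48
  11/4 173/48 35/9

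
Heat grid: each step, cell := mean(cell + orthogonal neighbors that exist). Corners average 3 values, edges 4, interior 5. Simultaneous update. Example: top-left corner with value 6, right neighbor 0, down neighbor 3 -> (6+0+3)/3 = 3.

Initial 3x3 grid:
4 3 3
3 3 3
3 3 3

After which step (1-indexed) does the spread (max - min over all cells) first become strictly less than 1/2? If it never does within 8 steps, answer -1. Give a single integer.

Answer: 1

Derivation:
Step 1: max=10/3, min=3, spread=1/3
  -> spread < 1/2 first at step 1
Step 2: max=59/18, min=3, spread=5/18
Step 3: max=689/216, min=3, spread=41/216
Step 4: max=41011/12960, min=1091/360, spread=347/2592
Step 5: max=2439737/777600, min=10957/3600, spread=2921/31104
Step 6: max=145796539/46656000, min=1321483/432000, spread=24611/373248
Step 7: max=8716802033/2799360000, min=29816741/9720000, spread=207329/4478976
Step 8: max=521914752451/167961600000, min=1594001599/518400000, spread=1746635/53747712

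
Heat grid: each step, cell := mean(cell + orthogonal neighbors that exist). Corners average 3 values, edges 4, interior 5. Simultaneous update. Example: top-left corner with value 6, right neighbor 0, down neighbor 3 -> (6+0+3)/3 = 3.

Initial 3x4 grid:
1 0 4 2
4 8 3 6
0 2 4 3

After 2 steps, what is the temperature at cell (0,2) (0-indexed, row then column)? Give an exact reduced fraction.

Answer: 29/8

Derivation:
Step 1: cell (0,2) = 9/4
Step 2: cell (0,2) = 29/8
Full grid after step 2:
  49/18 317/120 29/8 13/4
  619/240 92/25 343/100 101/24
  35/12 119/40 95/24 65/18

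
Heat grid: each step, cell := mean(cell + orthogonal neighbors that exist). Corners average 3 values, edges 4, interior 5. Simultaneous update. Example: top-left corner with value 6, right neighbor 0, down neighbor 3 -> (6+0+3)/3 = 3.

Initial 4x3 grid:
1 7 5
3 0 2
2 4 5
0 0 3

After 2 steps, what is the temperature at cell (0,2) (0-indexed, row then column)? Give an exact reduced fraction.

Answer: 131/36

Derivation:
Step 1: cell (0,2) = 14/3
Step 2: cell (0,2) = 131/36
Full grid after step 2:
  101/36 887/240 131/36
  637/240 263/100 431/120
  397/240 129/50 341/120
  14/9 437/240 95/36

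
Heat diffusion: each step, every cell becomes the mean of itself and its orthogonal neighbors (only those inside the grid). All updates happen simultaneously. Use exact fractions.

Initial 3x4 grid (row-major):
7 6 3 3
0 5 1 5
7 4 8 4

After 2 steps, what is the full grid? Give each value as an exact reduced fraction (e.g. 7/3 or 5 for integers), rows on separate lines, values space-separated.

After step 1:
  13/3 21/4 13/4 11/3
  19/4 16/5 22/5 13/4
  11/3 6 17/4 17/3
After step 2:
  43/9 481/120 497/120 61/18
  319/80 118/25 367/100 1019/240
  173/36 1027/240 1219/240 79/18

Answer: 43/9 481/120 497/120 61/18
319/80 118/25 367/100 1019/240
173/36 1027/240 1219/240 79/18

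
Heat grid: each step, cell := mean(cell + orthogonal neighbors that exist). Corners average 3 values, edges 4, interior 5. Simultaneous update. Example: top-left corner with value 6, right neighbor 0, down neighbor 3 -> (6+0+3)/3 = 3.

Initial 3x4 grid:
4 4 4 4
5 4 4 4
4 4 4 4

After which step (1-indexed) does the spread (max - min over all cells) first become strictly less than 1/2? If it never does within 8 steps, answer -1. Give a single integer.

Answer: 1

Derivation:
Step 1: max=13/3, min=4, spread=1/3
  -> spread < 1/2 first at step 1
Step 2: max=1027/240, min=4, spread=67/240
Step 3: max=9077/2160, min=4, spread=437/2160
Step 4: max=3613531/864000, min=4009/1000, spread=29951/172800
Step 5: max=32319821/7776000, min=13579/3375, spread=206761/1555200
Step 6: max=12897795571/3110400000, min=21765671/5400000, spread=14430763/124416000
Step 7: max=771603741689/186624000000, min=1745652727/432000000, spread=139854109/1492992000
Step 8: max=46212231890251/11197440000000, min=157371228977/38880000000, spread=7114543559/89579520000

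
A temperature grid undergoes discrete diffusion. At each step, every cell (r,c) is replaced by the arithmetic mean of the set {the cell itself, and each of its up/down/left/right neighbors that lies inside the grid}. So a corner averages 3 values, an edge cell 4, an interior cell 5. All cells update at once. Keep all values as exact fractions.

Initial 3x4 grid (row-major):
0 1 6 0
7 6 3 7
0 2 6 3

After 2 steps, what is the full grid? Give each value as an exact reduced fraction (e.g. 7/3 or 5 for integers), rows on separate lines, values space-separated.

Answer: 55/18 733/240 941/240 121/36
763/240 97/25 373/100 1111/240
13/4 69/20 269/60 145/36

Derivation:
After step 1:
  8/3 13/4 5/2 13/3
  13/4 19/5 28/5 13/4
  3 7/2 7/2 16/3
After step 2:
  55/18 733/240 941/240 121/36
  763/240 97/25 373/100 1111/240
  13/4 69/20 269/60 145/36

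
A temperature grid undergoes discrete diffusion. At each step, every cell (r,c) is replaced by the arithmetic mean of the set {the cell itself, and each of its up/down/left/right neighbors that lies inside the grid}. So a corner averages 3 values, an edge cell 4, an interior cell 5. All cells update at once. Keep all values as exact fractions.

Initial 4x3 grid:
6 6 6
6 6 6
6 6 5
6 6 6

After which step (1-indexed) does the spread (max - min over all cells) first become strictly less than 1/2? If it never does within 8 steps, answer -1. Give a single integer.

Step 1: max=6, min=17/3, spread=1/3
  -> spread < 1/2 first at step 1
Step 2: max=6, min=689/120, spread=31/120
Step 3: max=6, min=6269/1080, spread=211/1080
Step 4: max=10753/1800, min=631103/108000, spread=14077/108000
Step 5: max=644317/108000, min=5691593/972000, spread=5363/48600
Step 6: max=357131/60000, min=171219191/29160000, spread=93859/1166400
Step 7: max=577863533/97200000, min=10287325519/1749600000, spread=4568723/69984000
Step 8: max=17314381111/2916000000, min=618075564371/104976000000, spread=8387449/167961600

Answer: 1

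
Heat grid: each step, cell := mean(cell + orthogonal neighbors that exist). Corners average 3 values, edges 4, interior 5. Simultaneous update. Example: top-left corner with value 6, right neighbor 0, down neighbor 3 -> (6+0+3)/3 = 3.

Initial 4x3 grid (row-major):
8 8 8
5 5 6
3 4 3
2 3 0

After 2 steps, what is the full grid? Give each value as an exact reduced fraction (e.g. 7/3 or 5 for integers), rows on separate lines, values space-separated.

Answer: 13/2 1631/240 241/36
427/80 136/25 1301/240
901/240 91/25 287/80
101/36 631/240 5/2

Derivation:
After step 1:
  7 29/4 22/3
  21/4 28/5 11/2
  7/2 18/5 13/4
  8/3 9/4 2
After step 2:
  13/2 1631/240 241/36
  427/80 136/25 1301/240
  901/240 91/25 287/80
  101/36 631/240 5/2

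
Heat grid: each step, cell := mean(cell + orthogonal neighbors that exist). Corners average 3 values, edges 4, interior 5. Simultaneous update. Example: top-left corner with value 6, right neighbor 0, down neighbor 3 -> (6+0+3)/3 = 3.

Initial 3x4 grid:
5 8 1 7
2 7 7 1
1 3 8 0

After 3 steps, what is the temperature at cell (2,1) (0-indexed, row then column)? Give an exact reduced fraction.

Step 1: cell (2,1) = 19/4
Step 2: cell (2,1) = 333/80
Step 3: cell (2,1) = 3343/800
Full grid after step 3:
  3373/720 1463/300 5717/1200 3001/720
  20393/4800 1159/250 2223/500 19673/4800
  39/10 3343/800 3403/800 233/60

Answer: 3343/800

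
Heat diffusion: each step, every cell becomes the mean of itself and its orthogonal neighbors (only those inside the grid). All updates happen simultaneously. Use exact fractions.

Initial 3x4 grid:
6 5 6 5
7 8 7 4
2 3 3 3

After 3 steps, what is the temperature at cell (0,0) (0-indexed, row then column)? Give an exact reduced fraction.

Step 1: cell (0,0) = 6
Step 2: cell (0,0) = 6
Step 3: cell (0,0) = 93/16
Full grid after step 3:
  93/16 2317/400 6611/1200 413/80
  25849/4800 10671/2000 30353/6000 68707/14400
  697/144 5651/1200 16183/3600 9311/2160

Answer: 93/16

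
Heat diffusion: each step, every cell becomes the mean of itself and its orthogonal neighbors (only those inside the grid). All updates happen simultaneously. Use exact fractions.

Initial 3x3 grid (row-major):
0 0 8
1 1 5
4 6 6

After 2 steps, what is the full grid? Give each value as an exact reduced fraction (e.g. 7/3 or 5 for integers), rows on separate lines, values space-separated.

After step 1:
  1/3 9/4 13/3
  3/2 13/5 5
  11/3 17/4 17/3
After step 2:
  49/36 571/240 139/36
  81/40 78/25 22/5
  113/36 971/240 179/36

Answer: 49/36 571/240 139/36
81/40 78/25 22/5
113/36 971/240 179/36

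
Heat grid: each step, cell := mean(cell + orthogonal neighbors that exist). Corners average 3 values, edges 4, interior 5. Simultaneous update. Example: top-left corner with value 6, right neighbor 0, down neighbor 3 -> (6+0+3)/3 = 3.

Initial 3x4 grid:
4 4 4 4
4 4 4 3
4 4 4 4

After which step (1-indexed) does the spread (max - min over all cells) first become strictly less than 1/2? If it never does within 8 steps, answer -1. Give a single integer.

Answer: 1

Derivation:
Step 1: max=4, min=11/3, spread=1/3
  -> spread < 1/2 first at step 1
Step 2: max=4, min=893/240, spread=67/240
Step 3: max=4, min=8203/2160, spread=437/2160
Step 4: max=3991/1000, min=3298469/864000, spread=29951/172800
Step 5: max=13421/3375, min=29888179/7776000, spread=206761/1555200
Step 6: max=21434329/5400000, min=11985404429/3110400000, spread=14430763/124416000
Step 7: max=1710347273/432000000, min=721388258311/186624000000, spread=139854109/1492992000
Step 8: max=153668771023/38880000000, min=43367288109749/11197440000000, spread=7114543559/89579520000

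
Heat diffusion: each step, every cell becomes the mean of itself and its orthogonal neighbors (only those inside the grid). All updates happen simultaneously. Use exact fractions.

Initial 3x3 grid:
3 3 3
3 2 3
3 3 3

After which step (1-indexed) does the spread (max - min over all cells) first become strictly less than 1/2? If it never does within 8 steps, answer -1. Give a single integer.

Step 1: max=3, min=11/4, spread=1/4
  -> spread < 1/2 first at step 1
Step 2: max=231/80, min=69/25, spread=51/400
Step 3: max=1033/360, min=13577/4800, spread=589/14400
Step 4: max=822919/288000, min=85057/30000, spread=31859/1440000
Step 5: max=5135279/1800000, min=49148393/17280000, spread=751427/86400000
Step 6: max=2955336871/1036800000, min=307365313/108000000, spread=23149331/5184000000
Step 7: max=18465068111/6480000000, min=177141345737/62208000000, spread=616540643/311040000000
Step 8: max=10633507991239/3732480000000, min=1107287546017/388800000000, spread=17737747379/18662400000000

Answer: 1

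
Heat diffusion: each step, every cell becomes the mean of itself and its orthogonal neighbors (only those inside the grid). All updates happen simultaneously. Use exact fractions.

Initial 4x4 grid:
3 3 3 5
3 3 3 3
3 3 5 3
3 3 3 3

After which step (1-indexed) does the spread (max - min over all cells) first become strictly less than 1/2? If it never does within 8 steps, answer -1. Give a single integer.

Step 1: max=11/3, min=3, spread=2/3
Step 2: max=32/9, min=3, spread=5/9
Step 3: max=3767/1080, min=73/24, spread=241/540
  -> spread < 1/2 first at step 3
Step 4: max=111149/32400, min=18499/6000, spread=3517/10125
Step 5: max=3307079/972000, min=112291/36000, spread=137611/486000
Step 6: max=19660573/5832000, min=226021/72000, spread=169109/729000
Step 7: max=2932020827/874800000, min=511709843/162000000, spread=421969187/2187000000
Step 8: max=87469168889/26244000000, min=15425627243/4860000000, spread=5213477221/32805000000

Answer: 3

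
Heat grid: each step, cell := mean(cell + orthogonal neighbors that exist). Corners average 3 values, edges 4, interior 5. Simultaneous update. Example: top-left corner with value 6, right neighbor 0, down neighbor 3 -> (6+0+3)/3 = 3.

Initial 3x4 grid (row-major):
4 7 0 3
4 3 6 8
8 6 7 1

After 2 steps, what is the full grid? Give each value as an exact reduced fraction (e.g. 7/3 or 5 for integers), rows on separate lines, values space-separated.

Answer: 53/12 177/40 479/120 73/18
419/80 97/20 47/10 183/40
67/12 111/20 317/60 89/18

Derivation:
After step 1:
  5 7/2 4 11/3
  19/4 26/5 24/5 9/2
  6 6 5 16/3
After step 2:
  53/12 177/40 479/120 73/18
  419/80 97/20 47/10 183/40
  67/12 111/20 317/60 89/18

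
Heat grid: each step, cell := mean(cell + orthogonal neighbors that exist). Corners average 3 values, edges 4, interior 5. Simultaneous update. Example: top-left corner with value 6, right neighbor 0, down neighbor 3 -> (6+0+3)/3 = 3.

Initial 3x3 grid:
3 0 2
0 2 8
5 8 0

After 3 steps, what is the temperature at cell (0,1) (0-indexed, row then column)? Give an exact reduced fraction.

Step 1: cell (0,1) = 7/4
Step 2: cell (0,1) = 581/240
Step 3: cell (0,1) = 35227/14400
Full grid after step 3:
  1687/720 35227/14400 6431/2160
  19901/7200 1627/500 12113/3600
  7661/2160 53027/14400 8711/2160

Answer: 35227/14400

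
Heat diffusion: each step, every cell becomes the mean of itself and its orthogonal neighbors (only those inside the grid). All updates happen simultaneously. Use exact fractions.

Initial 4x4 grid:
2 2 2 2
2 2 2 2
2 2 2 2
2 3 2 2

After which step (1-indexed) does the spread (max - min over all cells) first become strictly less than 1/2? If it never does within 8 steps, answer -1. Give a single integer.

Step 1: max=7/3, min=2, spread=1/3
  -> spread < 1/2 first at step 1
Step 2: max=271/120, min=2, spread=31/120
Step 3: max=2371/1080, min=2, spread=211/1080
Step 4: max=232843/108000, min=2, spread=16843/108000
Step 5: max=2082643/972000, min=18079/9000, spread=130111/972000
Step 6: max=61962367/29160000, min=1087159/540000, spread=3255781/29160000
Step 7: max=1849953691/874800000, min=1091107/540000, spread=82360351/874800000
Step 8: max=55239316891/26244000000, min=196906441/97200000, spread=2074577821/26244000000

Answer: 1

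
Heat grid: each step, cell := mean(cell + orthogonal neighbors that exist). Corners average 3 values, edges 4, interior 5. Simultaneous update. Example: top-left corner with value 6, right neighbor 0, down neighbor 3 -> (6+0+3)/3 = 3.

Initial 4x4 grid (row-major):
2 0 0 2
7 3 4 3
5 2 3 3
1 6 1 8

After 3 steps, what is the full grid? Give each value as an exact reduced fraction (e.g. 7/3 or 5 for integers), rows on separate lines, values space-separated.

After step 1:
  3 5/4 3/2 5/3
  17/4 16/5 13/5 3
  15/4 19/5 13/5 17/4
  4 5/2 9/2 4
After step 2:
  17/6 179/80 421/240 37/18
  71/20 151/50 129/50 691/240
  79/20 317/100 71/20 277/80
  41/12 37/10 17/5 17/4
After step 3:
  2069/720 1969/800 15529/7200 301/135
  2003/600 5823/2000 827/300 19759/7200
  2113/600 1739/500 1293/400 1697/480
  166/45 2053/600 149/40 889/240

Answer: 2069/720 1969/800 15529/7200 301/135
2003/600 5823/2000 827/300 19759/7200
2113/600 1739/500 1293/400 1697/480
166/45 2053/600 149/40 889/240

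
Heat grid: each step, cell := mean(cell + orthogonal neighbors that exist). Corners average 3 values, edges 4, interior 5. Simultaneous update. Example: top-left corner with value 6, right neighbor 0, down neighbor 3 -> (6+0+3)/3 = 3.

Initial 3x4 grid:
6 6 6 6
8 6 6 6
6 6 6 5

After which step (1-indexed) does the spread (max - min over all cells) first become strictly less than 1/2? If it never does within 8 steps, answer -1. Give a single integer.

Answer: 4

Derivation:
Step 1: max=20/3, min=17/3, spread=1
Step 2: max=787/120, min=103/18, spread=301/360
Step 3: max=6917/1080, min=1255/216, spread=107/180
Step 4: max=2743771/432000, min=761123/129600, spread=620083/1296000
  -> spread < 1/2 first at step 4
Step 5: max=24501161/3888000, min=45974287/7776000, spread=201869/518400
Step 6: max=9746196811/1555200000, min=2776317953/466560000, spread=1475410903/4665600000
Step 7: max=87324149501/13996800000, min=167328347227/27993600000, spread=3614791/13824000
Step 8: max=34804069068691/5598720000000, min=10079933342993/1679616000000, spread=3612873776143/16796160000000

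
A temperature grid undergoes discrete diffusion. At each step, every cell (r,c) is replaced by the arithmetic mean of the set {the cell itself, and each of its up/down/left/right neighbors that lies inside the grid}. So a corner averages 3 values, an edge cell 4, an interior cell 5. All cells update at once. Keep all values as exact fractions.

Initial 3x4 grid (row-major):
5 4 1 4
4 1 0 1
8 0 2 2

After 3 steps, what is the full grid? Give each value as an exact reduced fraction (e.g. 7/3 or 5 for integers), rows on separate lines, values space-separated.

After step 1:
  13/3 11/4 9/4 2
  9/2 9/5 1 7/4
  4 11/4 1 5/3
After step 2:
  139/36 167/60 2 2
  439/120 64/25 39/25 77/48
  15/4 191/80 77/48 53/36
After step 3:
  3709/1080 2521/900 2503/1200 269/144
  24893/7200 15539/6000 5597/3000 23891/14400
  2351/720 6181/2400 12643/7200 337/216

Answer: 3709/1080 2521/900 2503/1200 269/144
24893/7200 15539/6000 5597/3000 23891/14400
2351/720 6181/2400 12643/7200 337/216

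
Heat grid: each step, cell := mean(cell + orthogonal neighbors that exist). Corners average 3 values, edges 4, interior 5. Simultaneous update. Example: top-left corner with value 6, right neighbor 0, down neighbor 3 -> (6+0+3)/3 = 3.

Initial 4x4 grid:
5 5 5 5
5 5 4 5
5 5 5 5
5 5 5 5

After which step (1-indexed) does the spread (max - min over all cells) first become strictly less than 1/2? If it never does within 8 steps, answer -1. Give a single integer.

Step 1: max=5, min=19/4, spread=1/4
  -> spread < 1/2 first at step 1
Step 2: max=5, min=239/50, spread=11/50
Step 3: max=5, min=11633/2400, spread=367/2400
Step 4: max=2987/600, min=52429/10800, spread=1337/10800
Step 5: max=89531/18000, min=1578331/324000, spread=33227/324000
Step 6: max=535951/108000, min=47385673/9720000, spread=849917/9720000
Step 7: max=8031467/1620000, min=1424285653/291600000, spread=21378407/291600000
Step 8: max=2406311657/486000000, min=42773537629/8748000000, spread=540072197/8748000000

Answer: 1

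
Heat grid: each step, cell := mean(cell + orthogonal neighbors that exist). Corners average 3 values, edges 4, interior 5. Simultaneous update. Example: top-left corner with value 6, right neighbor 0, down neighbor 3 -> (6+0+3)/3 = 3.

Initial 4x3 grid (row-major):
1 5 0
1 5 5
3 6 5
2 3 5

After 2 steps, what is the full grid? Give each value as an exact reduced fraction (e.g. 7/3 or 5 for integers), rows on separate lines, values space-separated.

After step 1:
  7/3 11/4 10/3
  5/2 22/5 15/4
  3 22/5 21/4
  8/3 4 13/3
After step 2:
  91/36 769/240 59/18
  367/120 89/25 251/60
  377/120 421/100 133/30
  29/9 77/20 163/36

Answer: 91/36 769/240 59/18
367/120 89/25 251/60
377/120 421/100 133/30
29/9 77/20 163/36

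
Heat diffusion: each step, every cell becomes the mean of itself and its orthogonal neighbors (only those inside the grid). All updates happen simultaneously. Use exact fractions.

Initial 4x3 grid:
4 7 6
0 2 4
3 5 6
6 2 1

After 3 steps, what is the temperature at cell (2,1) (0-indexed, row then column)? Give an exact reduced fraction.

Step 1: cell (2,1) = 18/5
Step 2: cell (2,1) = 91/25
Step 3: cell (2,1) = 21421/6000
Full grid after step 3:
  4043/1080 60079/14400 9961/2160
  24847/7200 5849/1500 3809/900
  24667/7200 21421/6000 4607/1200
  7381/2160 25447/7200 643/180

Answer: 21421/6000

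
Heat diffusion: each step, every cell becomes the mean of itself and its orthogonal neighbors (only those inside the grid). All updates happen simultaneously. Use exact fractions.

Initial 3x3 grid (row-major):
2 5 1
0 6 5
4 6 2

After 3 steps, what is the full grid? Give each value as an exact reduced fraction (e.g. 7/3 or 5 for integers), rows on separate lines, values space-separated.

Answer: 3487/1080 2751/800 1981/540
6121/1800 11183/3000 9253/2400
3967/1080 28159/7200 2201/540

Derivation:
After step 1:
  7/3 7/2 11/3
  3 22/5 7/2
  10/3 9/2 13/3
After step 2:
  53/18 139/40 32/9
  49/15 189/50 159/40
  65/18 497/120 37/9
After step 3:
  3487/1080 2751/800 1981/540
  6121/1800 11183/3000 9253/2400
  3967/1080 28159/7200 2201/540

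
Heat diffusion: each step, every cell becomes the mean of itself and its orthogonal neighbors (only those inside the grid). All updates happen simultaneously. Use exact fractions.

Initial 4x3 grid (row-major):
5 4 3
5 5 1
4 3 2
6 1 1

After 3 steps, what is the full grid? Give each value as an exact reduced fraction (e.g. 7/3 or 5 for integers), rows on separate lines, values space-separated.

Answer: 4583/1080 54877/14400 6991/2160
29851/7200 5297/1500 10613/3600
27211/7200 3133/1000 1121/450
371/108 13669/4800 985/432

Derivation:
After step 1:
  14/3 17/4 8/3
  19/4 18/5 11/4
  9/2 3 7/4
  11/3 11/4 4/3
After step 2:
  41/9 911/240 29/9
  1051/240 367/100 323/120
  191/48 78/25 53/24
  131/36 43/16 35/18
After step 3:
  4583/1080 54877/14400 6991/2160
  29851/7200 5297/1500 10613/3600
  27211/7200 3133/1000 1121/450
  371/108 13669/4800 985/432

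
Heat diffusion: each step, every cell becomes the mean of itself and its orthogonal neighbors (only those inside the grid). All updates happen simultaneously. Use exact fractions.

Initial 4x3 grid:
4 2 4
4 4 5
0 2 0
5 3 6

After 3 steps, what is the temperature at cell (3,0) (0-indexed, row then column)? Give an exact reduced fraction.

Step 1: cell (3,0) = 8/3
Step 2: cell (3,0) = 113/36
Step 3: cell (3,0) = 6163/2160
Full grid after step 3:
  7109/2160 2643/800 1861/540
  21497/7200 6407/2000 11411/3600
  21337/7200 17131/6000 1901/600
  6163/2160 701/225 1093/360

Answer: 6163/2160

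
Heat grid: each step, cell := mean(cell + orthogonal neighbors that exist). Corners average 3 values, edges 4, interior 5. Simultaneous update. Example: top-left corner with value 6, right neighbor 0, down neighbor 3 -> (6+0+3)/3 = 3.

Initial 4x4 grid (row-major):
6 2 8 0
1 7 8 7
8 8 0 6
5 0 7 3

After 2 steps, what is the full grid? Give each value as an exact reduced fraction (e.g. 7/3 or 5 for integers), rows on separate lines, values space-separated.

After step 1:
  3 23/4 9/2 5
  11/2 26/5 6 21/4
  11/2 23/5 29/5 4
  13/3 5 5/2 16/3
After step 2:
  19/4 369/80 85/16 59/12
  24/5 541/100 107/20 81/16
  299/60 261/50 229/50 1223/240
  89/18 493/120 559/120 71/18

Answer: 19/4 369/80 85/16 59/12
24/5 541/100 107/20 81/16
299/60 261/50 229/50 1223/240
89/18 493/120 559/120 71/18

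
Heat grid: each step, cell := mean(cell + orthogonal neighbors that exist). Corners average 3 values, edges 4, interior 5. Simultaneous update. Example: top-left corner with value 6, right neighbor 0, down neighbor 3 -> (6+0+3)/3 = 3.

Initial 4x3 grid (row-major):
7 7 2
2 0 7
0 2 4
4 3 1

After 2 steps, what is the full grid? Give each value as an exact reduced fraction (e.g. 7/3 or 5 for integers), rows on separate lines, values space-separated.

Answer: 139/36 137/30 151/36
791/240 149/50 941/240
503/240 67/25 673/240
41/18 93/40 26/9

Derivation:
After step 1:
  16/3 4 16/3
  9/4 18/5 13/4
  2 9/5 7/2
  7/3 5/2 8/3
After step 2:
  139/36 137/30 151/36
  791/240 149/50 941/240
  503/240 67/25 673/240
  41/18 93/40 26/9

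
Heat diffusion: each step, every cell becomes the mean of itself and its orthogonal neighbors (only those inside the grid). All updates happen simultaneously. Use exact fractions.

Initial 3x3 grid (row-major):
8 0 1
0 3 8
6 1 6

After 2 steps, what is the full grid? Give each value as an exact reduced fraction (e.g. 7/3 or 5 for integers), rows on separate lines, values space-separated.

After step 1:
  8/3 3 3
  17/4 12/5 9/2
  7/3 4 5
After step 2:
  119/36 83/30 7/2
  233/80 363/100 149/40
  127/36 103/30 9/2

Answer: 119/36 83/30 7/2
233/80 363/100 149/40
127/36 103/30 9/2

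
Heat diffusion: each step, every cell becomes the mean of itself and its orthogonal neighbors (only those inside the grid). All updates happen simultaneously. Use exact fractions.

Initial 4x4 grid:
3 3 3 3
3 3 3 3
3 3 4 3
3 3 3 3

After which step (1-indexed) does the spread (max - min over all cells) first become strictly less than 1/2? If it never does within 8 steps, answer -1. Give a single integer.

Answer: 1

Derivation:
Step 1: max=13/4, min=3, spread=1/4
  -> spread < 1/2 first at step 1
Step 2: max=161/50, min=3, spread=11/50
Step 3: max=7567/2400, min=3, spread=367/2400
Step 4: max=33971/10800, min=1813/600, spread=1337/10800
Step 5: max=1013669/324000, min=54469/18000, spread=33227/324000
Step 6: max=30374327/9720000, min=328049/108000, spread=849917/9720000
Step 7: max=908514347/291600000, min=4928533/1620000, spread=21378407/291600000
Step 8: max=27210462371/8748000000, min=1481688343/486000000, spread=540072197/8748000000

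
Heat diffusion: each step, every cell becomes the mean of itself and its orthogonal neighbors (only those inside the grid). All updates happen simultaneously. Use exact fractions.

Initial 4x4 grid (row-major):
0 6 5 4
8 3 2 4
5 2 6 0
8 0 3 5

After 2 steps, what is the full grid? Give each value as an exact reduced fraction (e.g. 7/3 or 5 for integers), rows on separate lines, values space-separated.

After step 1:
  14/3 7/2 17/4 13/3
  4 21/5 4 5/2
  23/4 16/5 13/5 15/4
  13/3 13/4 7/2 8/3
After step 2:
  73/18 997/240 193/48 133/36
  1117/240 189/50 351/100 175/48
  1037/240 19/5 341/100 691/240
  40/9 857/240 721/240 119/36

Answer: 73/18 997/240 193/48 133/36
1117/240 189/50 351/100 175/48
1037/240 19/5 341/100 691/240
40/9 857/240 721/240 119/36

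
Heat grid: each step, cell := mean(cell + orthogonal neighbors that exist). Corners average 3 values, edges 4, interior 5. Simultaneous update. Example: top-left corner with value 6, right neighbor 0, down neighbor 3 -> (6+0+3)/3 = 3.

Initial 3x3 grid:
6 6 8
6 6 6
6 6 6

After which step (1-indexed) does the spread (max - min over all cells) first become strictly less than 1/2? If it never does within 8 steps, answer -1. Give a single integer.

Answer: 3

Derivation:
Step 1: max=20/3, min=6, spread=2/3
Step 2: max=59/9, min=6, spread=5/9
Step 3: max=689/108, min=6, spread=41/108
  -> spread < 1/2 first at step 3
Step 4: max=41011/6480, min=1091/180, spread=347/1296
Step 5: max=2439737/388800, min=10957/1800, spread=2921/15552
Step 6: max=145796539/23328000, min=1321483/216000, spread=24611/186624
Step 7: max=8716802033/1399680000, min=29816741/4860000, spread=207329/2239488
Step 8: max=521914752451/83980800000, min=1594001599/259200000, spread=1746635/26873856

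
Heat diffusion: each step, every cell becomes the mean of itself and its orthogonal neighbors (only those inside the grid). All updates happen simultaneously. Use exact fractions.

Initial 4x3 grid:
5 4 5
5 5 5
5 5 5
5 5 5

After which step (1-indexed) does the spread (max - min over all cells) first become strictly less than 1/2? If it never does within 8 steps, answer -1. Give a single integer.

Answer: 1

Derivation:
Step 1: max=5, min=14/3, spread=1/3
  -> spread < 1/2 first at step 1
Step 2: max=5, min=1133/240, spread=67/240
Step 3: max=5, min=10363/2160, spread=437/2160
Step 4: max=4991/1000, min=4162469/864000, spread=29951/172800
Step 5: max=16796/3375, min=37664179/7776000, spread=206761/1555200
Step 6: max=26834329/5400000, min=15095804429/3110400000, spread=14430763/124416000
Step 7: max=2142347273/432000000, min=908012258311/186624000000, spread=139854109/1492992000
Step 8: max=192548771023/38880000000, min=54564728109749/11197440000000, spread=7114543559/89579520000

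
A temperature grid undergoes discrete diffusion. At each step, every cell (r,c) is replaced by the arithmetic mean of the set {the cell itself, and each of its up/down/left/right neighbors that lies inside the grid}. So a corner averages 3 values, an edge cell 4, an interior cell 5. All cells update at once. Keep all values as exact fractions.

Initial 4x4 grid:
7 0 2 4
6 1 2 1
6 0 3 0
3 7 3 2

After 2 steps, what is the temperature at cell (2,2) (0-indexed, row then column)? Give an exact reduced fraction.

Step 1: cell (2,2) = 8/5
Step 2: cell (2,2) = 241/100
Full grid after step 2:
  71/18 319/120 259/120 73/36
  893/240 29/10 179/100 443/240
  1049/240 69/25 241/100 391/240
  37/9 59/15 77/30 83/36

Answer: 241/100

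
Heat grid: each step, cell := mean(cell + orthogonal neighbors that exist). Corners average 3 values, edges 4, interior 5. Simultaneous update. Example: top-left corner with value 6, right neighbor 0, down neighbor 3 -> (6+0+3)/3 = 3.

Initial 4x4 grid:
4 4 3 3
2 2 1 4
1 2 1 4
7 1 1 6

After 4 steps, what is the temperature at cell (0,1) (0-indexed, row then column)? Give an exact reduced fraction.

Answer: 146771/54000

Derivation:
Step 1: cell (0,1) = 13/4
Step 2: cell (0,1) = 173/60
Step 3: cell (0,1) = 4937/1800
Step 4: cell (0,1) = 146771/54000
Full grid after step 4:
  176303/64800 146771/54000 149981/54000 187397/64800
  565649/216000 457061/180000 477527/180000 613619/216000
  60049/24000 29771/12000 18607/7200 121727/43200
  55093/21600 45053/18000 5737/2160 183349/64800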